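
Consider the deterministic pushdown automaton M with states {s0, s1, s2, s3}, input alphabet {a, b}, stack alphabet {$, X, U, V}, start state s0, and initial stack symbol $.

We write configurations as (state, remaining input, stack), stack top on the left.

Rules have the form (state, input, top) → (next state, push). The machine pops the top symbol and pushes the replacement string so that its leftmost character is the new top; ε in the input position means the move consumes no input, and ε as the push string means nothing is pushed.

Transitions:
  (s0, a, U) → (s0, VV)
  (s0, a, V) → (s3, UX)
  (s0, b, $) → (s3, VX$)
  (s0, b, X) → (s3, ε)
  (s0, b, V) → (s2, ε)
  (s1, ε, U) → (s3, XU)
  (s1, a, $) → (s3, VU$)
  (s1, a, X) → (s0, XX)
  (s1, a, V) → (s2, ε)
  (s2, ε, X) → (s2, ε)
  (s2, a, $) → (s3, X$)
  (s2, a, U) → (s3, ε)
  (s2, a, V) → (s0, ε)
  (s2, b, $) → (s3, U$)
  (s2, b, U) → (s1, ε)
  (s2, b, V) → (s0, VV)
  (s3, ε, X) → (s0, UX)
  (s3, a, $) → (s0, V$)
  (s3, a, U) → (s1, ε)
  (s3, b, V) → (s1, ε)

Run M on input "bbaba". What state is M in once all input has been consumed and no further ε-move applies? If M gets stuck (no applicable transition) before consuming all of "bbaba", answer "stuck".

(s0, bbaba, $)
  read b, top $: go to s3, push VX$ → (s3, baba, VX$)
  read b, top V: go to s1, push ε → (s1, aba, X$)
  read a, top X: go to s0, push XX → (s0, ba, XX$)
  read b, top X: go to s3, push ε → (s3, a, X$)
  ε-move, top X: go to s0, push UX → (s0, a, UX$)
  read a, top U: go to s0, push VV → (s0, ε, VVX$)
All input consumed; M is in state s0.

s0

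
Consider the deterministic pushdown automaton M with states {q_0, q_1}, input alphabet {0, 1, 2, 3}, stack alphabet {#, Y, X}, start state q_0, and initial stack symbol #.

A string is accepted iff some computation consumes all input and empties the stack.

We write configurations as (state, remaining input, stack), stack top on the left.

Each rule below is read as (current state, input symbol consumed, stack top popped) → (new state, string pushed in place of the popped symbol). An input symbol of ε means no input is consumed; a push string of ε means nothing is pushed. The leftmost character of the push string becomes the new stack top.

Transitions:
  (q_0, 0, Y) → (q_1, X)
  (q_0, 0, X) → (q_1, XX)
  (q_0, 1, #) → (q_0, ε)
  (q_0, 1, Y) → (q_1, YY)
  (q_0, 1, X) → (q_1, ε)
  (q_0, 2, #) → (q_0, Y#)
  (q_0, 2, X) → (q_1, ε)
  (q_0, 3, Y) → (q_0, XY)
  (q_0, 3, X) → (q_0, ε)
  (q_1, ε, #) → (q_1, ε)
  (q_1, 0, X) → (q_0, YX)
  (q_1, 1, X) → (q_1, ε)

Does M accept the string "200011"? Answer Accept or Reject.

Accept

(q_0, 200011, #)
  read 2, top #: go to q_0, push Y# → (q_0, 00011, Y#)
  read 0, top Y: go to q_1, push X → (q_1, 0011, X#)
  read 0, top X: go to q_0, push YX → (q_0, 011, YX#)
  read 0, top Y: go to q_1, push X → (q_1, 11, XX#)
  read 1, top X: go to q_1, push ε → (q_1, 1, X#)
  read 1, top X: go to q_1, push ε → (q_1, ε, #)
  ε-move, top #: go to q_1, push ε → (q_1, ε, ε)
All input consumed and the stack is empty.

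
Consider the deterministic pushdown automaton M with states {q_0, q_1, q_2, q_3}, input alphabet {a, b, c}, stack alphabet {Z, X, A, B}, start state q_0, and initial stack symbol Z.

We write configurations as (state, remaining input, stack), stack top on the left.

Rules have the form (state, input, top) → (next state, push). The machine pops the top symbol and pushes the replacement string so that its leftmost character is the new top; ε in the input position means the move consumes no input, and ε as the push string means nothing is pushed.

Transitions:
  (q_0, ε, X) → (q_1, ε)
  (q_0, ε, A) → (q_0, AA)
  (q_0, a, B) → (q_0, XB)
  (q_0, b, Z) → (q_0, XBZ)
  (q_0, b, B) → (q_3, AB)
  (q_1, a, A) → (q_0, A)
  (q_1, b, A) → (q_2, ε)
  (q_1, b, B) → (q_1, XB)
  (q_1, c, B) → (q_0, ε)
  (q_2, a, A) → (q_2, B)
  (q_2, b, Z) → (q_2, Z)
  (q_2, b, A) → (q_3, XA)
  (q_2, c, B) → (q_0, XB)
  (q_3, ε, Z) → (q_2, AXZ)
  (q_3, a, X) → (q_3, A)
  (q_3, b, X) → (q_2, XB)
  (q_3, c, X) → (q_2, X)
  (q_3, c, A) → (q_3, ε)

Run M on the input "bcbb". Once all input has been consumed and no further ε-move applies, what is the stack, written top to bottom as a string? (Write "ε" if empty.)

XBZ

(q_0, bcbb, Z)
  read b, top Z: go to q_0, push XBZ → (q_0, cbb, XBZ)
  ε-move, top X: go to q_1, push ε → (q_1, cbb, BZ)
  read c, top B: go to q_0, push ε → (q_0, bb, Z)
  read b, top Z: go to q_0, push XBZ → (q_0, b, XBZ)
  ε-move, top X: go to q_1, push ε → (q_1, b, BZ)
  read b, top B: go to q_1, push XB → (q_1, ε, XBZ)
All input consumed in state q_1 with stack XBZ.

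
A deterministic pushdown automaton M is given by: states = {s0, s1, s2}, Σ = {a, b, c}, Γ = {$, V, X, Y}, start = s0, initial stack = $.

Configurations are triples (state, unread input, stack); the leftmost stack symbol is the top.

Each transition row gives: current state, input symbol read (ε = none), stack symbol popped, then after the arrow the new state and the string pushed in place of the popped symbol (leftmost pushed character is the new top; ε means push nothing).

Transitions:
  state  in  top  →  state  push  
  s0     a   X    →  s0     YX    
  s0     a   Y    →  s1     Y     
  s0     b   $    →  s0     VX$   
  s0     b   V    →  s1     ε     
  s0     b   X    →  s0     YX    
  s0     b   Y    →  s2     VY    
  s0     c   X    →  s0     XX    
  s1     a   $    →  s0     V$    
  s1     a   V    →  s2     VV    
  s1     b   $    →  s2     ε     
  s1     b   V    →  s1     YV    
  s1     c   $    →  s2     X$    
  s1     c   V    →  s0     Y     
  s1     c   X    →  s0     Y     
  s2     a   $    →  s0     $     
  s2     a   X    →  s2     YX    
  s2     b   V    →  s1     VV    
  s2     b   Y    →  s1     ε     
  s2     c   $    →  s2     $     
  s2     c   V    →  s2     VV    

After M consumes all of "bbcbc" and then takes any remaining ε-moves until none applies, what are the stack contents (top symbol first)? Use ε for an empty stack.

(s0, bbcbc, $)
  read b, top $: go to s0, push VX$ → (s0, bcbc, VX$)
  read b, top V: go to s1, push ε → (s1, cbc, X$)
  read c, top X: go to s0, push Y → (s0, bc, Y$)
  read b, top Y: go to s2, push VY → (s2, c, VY$)
  read c, top V: go to s2, push VV → (s2, ε, VVY$)
All input consumed in state s2 with stack VVY$.

VVY$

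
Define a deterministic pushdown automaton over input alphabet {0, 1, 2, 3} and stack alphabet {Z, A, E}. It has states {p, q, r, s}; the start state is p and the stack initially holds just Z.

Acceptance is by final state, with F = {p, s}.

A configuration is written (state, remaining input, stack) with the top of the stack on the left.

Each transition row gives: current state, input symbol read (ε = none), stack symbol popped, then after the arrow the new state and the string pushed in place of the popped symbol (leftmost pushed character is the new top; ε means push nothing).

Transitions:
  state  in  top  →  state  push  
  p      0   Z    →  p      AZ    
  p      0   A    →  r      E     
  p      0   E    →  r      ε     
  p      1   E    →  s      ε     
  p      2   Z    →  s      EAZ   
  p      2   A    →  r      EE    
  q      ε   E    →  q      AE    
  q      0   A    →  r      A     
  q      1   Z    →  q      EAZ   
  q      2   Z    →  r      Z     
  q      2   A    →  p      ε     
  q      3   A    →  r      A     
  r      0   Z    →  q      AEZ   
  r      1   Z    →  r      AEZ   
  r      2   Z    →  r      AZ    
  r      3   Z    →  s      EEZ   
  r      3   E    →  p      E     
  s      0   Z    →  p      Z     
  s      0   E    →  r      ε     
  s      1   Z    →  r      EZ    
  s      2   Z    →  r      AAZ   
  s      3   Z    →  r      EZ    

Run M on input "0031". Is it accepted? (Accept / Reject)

Accept

(p, 0031, Z) ⊢ (p, 031, AZ) ⊢ (r, 31, EZ) ⊢ (p, 1, EZ) ⊢ (s, ε, Z)
All input consumed; state s ∈ F.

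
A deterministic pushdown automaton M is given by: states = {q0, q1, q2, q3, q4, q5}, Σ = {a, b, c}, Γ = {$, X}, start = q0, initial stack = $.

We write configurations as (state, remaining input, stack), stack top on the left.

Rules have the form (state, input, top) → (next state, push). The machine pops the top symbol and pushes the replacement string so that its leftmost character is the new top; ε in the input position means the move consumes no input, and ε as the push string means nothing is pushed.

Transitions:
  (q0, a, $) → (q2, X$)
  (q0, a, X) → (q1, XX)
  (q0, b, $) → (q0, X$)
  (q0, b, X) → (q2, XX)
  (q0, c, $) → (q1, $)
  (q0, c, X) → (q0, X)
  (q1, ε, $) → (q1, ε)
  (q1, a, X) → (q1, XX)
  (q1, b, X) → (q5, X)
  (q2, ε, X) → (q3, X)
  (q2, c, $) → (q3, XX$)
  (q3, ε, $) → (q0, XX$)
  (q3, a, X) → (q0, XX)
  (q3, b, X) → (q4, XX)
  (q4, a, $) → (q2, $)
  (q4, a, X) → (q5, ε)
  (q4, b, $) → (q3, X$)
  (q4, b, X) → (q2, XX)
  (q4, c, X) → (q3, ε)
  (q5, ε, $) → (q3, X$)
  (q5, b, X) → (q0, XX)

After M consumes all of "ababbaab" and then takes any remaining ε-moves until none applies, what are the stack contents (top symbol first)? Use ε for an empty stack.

XXXXX$

(q0, ababbaab, $) ⊢ (q2, babbaab, X$) ⊢ (q3, babbaab, X$) ⊢ (q4, abbaab, XX$) ⊢ (q5, bbaab, X$) ⊢ (q0, baab, XX$) ⊢ (q2, aab, XXX$) ⊢ (q3, aab, XXX$) ⊢ (q0, ab, XXXX$) ⊢ (q1, b, XXXXX$) ⊢ (q5, ε, XXXXX$)
All input consumed in state q5 with stack XXXXX$.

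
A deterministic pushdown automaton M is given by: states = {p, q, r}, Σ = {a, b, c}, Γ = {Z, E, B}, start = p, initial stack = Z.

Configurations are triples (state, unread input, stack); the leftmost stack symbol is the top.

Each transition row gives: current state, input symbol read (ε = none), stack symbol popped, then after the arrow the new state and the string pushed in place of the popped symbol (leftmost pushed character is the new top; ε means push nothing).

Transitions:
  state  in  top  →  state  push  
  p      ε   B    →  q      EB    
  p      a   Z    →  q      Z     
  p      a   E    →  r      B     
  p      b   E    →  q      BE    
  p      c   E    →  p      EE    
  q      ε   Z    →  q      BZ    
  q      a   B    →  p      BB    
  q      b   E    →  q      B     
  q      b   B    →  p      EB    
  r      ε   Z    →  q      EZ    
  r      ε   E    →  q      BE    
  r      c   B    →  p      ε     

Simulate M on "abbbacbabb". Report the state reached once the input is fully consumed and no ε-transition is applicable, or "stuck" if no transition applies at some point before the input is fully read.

(p, abbbacbabb, Z)
  read a, top Z: go to q, push Z → (q, bbbacbabb, Z)
  ε-move, top Z: go to q, push BZ → (q, bbbacbabb, BZ)
  read b, top B: go to p, push EB → (p, bbacbabb, EBZ)
  read b, top E: go to q, push BE → (q, bacbabb, BEBZ)
  read b, top B: go to p, push EB → (p, acbabb, EBEBZ)
  read a, top E: go to r, push B → (r, cbabb, BBEBZ)
  read c, top B: go to p, push ε → (p, babb, BEBZ)
  ε-move, top B: go to q, push EB → (q, babb, EBEBZ)
  read b, top E: go to q, push B → (q, abb, BBEBZ)
  read a, top B: go to p, push BB → (p, bb, BBBEBZ)
  ε-move, top B: go to q, push EB → (q, bb, EBBBEBZ)
  read b, top E: go to q, push B → (q, b, BBBBEBZ)
  read b, top B: go to p, push EB → (p, ε, EBBBBEBZ)
All input consumed; M is in state p.

p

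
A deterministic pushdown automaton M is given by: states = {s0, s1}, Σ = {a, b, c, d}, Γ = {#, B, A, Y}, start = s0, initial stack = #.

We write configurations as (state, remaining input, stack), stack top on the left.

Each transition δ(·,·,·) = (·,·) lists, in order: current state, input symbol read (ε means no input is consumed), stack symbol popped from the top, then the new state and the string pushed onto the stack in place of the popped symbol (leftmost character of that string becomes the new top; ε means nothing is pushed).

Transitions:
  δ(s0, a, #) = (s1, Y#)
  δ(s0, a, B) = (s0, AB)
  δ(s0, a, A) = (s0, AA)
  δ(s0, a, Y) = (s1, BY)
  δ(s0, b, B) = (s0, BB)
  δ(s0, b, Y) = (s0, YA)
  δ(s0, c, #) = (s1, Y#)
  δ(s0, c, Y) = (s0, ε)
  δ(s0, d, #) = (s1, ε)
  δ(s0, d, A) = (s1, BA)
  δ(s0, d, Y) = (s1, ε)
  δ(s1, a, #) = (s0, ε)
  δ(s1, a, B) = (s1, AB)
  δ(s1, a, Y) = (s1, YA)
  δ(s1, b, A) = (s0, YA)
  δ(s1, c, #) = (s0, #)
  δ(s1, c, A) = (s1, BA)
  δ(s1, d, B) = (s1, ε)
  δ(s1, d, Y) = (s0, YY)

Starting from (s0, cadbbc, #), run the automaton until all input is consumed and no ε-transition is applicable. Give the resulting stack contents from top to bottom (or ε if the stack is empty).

(s0, cadbbc, #)
  read c, top #: go to s1, push Y# → (s1, adbbc, Y#)
  read a, top Y: go to s1, push YA → (s1, dbbc, YA#)
  read d, top Y: go to s0, push YY → (s0, bbc, YYA#)
  read b, top Y: go to s0, push YA → (s0, bc, YAYA#)
  read b, top Y: go to s0, push YA → (s0, c, YAAYA#)
  read c, top Y: go to s0, push ε → (s0, ε, AAYA#)
All input consumed in state s0 with stack AAYA#.

AAYA#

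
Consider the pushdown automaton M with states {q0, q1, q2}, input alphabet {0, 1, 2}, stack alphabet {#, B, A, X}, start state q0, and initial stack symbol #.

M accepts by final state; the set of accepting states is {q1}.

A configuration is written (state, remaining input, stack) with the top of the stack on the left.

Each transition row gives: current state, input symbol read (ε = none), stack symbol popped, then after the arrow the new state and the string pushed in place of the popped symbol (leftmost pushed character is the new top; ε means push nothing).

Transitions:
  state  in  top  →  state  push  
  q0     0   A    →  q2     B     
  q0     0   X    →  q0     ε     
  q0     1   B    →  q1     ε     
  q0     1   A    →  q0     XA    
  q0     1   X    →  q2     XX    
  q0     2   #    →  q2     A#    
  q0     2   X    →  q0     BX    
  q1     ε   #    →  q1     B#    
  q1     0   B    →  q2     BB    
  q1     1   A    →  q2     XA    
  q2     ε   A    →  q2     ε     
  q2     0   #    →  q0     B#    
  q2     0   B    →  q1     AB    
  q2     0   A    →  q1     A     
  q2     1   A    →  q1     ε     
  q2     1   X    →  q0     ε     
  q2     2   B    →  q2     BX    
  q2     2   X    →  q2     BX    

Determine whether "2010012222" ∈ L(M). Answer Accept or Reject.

Reject

No computation consumes all input and reaches a final state.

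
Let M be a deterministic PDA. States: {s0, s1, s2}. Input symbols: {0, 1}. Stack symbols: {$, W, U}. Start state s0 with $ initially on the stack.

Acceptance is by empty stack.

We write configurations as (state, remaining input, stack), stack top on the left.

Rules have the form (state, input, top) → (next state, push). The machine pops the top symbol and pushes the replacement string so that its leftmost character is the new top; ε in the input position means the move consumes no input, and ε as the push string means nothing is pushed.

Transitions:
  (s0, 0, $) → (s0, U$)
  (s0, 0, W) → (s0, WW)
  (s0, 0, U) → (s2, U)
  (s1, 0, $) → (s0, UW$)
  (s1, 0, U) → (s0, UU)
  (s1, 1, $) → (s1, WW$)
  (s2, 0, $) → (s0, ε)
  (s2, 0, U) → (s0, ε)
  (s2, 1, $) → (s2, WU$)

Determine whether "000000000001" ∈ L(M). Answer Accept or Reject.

Reject

(s0, 000000000001, $) ⊢ (s0, 00000000001, U$) ⊢ (s2, 0000000001, U$) ⊢ (s0, 000000001, $) ⊢ (s0, 00000001, U$) ⊢ (s2, 0000001, U$) ⊢ (s0, 000001, $) ⊢ (s0, 00001, U$) ⊢ (s2, 0001, U$) ⊢ (s0, 001, $) ⊢ (s0, 01, U$) ⊢ (s2, 1, U$)
No transition applies at (s2, 1, U$); input not fully consumed.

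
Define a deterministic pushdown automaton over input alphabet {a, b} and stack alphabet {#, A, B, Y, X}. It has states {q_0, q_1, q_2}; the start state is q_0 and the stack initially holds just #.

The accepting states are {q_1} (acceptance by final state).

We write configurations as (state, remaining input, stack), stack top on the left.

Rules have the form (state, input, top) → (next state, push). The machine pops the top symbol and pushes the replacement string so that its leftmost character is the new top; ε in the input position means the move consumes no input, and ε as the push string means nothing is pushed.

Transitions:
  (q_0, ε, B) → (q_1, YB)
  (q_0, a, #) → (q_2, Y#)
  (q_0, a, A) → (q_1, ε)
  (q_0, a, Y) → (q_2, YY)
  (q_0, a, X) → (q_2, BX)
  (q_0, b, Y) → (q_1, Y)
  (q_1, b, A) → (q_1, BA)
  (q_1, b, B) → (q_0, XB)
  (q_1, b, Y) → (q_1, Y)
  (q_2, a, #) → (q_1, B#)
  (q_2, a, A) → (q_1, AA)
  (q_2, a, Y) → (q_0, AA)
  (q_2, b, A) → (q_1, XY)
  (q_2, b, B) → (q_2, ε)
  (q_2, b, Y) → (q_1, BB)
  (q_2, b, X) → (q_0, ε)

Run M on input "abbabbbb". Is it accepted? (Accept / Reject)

(q_0, abbabbbb, #) ⊢ (q_2, bbabbbb, Y#) ⊢ (q_1, babbbb, BB#) ⊢ (q_0, abbbb, XBB#) ⊢ (q_2, bbbb, BXBB#) ⊢ (q_2, bbb, XBB#) ⊢ (q_0, bb, BB#) ⊢ (q_1, bb, YBB#) ⊢ (q_1, b, YBB#) ⊢ (q_1, ε, YBB#)
All input consumed; state q_1 ∈ F.

Accept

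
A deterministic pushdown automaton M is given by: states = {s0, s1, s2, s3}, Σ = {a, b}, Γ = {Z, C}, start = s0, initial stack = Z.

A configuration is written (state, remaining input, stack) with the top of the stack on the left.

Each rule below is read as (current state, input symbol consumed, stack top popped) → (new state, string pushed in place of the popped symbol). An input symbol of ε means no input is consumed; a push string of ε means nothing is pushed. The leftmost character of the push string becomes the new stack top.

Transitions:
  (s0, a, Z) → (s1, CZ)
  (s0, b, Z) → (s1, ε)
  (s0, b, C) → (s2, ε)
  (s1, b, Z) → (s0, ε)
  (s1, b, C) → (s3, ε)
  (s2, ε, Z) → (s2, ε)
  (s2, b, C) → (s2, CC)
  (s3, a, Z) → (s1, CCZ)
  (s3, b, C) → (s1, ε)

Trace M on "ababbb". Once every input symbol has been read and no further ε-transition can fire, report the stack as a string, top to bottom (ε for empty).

ε

(s0, ababbb, Z)
  read a, top Z: go to s1, push CZ → (s1, babbb, CZ)
  read b, top C: go to s3, push ε → (s3, abbb, Z)
  read a, top Z: go to s1, push CCZ → (s1, bbb, CCZ)
  read b, top C: go to s3, push ε → (s3, bb, CZ)
  read b, top C: go to s1, push ε → (s1, b, Z)
  read b, top Z: go to s0, push ε → (s0, ε, ε)
All input consumed in state s0 with stack ε.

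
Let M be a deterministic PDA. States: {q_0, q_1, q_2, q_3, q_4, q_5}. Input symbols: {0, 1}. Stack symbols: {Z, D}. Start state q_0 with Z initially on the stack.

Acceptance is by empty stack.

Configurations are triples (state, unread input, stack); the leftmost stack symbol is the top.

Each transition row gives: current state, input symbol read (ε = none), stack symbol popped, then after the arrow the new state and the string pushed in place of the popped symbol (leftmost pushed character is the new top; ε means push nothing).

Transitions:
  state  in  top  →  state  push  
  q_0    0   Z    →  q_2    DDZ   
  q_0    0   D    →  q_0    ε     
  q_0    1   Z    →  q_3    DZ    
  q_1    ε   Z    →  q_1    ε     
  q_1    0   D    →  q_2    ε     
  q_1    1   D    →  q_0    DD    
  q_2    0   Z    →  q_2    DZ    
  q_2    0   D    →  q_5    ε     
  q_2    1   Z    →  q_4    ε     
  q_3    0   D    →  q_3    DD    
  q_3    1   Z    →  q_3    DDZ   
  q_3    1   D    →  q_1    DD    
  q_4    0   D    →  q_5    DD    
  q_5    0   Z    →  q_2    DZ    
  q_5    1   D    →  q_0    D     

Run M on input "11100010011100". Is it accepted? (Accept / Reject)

(q_0, 11100010011100, Z)
  read 1, top Z: go to q_3, push DZ → (q_3, 1100010011100, DZ)
  read 1, top D: go to q_1, push DD → (q_1, 100010011100, DDZ)
  read 1, top D: go to q_0, push DD → (q_0, 00010011100, DDDZ)
  read 0, top D: go to q_0, push ε → (q_0, 0010011100, DDZ)
  read 0, top D: go to q_0, push ε → (q_0, 010011100, DZ)
  read 0, top D: go to q_0, push ε → (q_0, 10011100, Z)
  read 1, top Z: go to q_3, push DZ → (q_3, 0011100, DZ)
  read 0, top D: go to q_3, push DD → (q_3, 011100, DDZ)
  read 0, top D: go to q_3, push DD → (q_3, 11100, DDDZ)
  read 1, top D: go to q_1, push DD → (q_1, 1100, DDDDZ)
  read 1, top D: go to q_0, push DD → (q_0, 100, DDDDDZ)
No transition applies at (q_0, 100, DDDDDZ); input not fully consumed.

Reject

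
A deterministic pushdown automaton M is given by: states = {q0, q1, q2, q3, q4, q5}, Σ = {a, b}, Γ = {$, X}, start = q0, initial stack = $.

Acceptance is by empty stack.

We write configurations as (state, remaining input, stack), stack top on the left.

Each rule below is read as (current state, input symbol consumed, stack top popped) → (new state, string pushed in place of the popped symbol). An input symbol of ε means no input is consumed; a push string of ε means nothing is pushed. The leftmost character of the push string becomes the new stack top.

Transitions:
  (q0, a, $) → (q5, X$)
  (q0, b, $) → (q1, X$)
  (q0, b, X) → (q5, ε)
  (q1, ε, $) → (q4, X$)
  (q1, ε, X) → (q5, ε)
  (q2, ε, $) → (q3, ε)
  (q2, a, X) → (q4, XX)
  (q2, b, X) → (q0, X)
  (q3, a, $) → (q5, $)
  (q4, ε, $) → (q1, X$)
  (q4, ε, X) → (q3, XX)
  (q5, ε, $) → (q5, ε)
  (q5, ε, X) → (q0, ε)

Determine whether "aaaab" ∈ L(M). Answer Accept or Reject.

Accept

(q0, aaaab, $)
  read a, top $: go to q5, push X$ → (q5, aaab, X$)
  ε-move, top X: go to q0, push ε → (q0, aaab, $)
  read a, top $: go to q5, push X$ → (q5, aab, X$)
  ε-move, top X: go to q0, push ε → (q0, aab, $)
  read a, top $: go to q5, push X$ → (q5, ab, X$)
  ε-move, top X: go to q0, push ε → (q0, ab, $)
  read a, top $: go to q5, push X$ → (q5, b, X$)
  ε-move, top X: go to q0, push ε → (q0, b, $)
  read b, top $: go to q1, push X$ → (q1, ε, X$)
  ε-move, top X: go to q5, push ε → (q5, ε, $)
  ε-move, top $: go to q5, push ε → (q5, ε, ε)
All input consumed and the stack is empty.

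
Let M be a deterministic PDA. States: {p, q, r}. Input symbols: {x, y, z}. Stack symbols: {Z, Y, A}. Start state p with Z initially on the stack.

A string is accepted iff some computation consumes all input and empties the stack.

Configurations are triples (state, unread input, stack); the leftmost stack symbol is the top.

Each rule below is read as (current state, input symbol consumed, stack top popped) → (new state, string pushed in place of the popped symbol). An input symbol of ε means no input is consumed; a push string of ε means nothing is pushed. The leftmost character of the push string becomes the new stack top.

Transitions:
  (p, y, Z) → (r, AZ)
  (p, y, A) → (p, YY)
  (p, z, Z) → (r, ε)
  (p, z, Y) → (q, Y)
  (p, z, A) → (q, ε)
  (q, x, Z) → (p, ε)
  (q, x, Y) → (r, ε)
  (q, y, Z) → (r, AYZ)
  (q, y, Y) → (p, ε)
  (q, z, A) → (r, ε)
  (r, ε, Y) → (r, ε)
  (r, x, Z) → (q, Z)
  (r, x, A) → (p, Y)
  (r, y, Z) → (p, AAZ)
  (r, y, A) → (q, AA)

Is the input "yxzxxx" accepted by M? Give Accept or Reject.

Accept

(p, yxzxxx, Z)
  read y, top Z: go to r, push AZ → (r, xzxxx, AZ)
  read x, top A: go to p, push Y → (p, zxxx, YZ)
  read z, top Y: go to q, push Y → (q, xxx, YZ)
  read x, top Y: go to r, push ε → (r, xx, Z)
  read x, top Z: go to q, push Z → (q, x, Z)
  read x, top Z: go to p, push ε → (p, ε, ε)
All input consumed and the stack is empty.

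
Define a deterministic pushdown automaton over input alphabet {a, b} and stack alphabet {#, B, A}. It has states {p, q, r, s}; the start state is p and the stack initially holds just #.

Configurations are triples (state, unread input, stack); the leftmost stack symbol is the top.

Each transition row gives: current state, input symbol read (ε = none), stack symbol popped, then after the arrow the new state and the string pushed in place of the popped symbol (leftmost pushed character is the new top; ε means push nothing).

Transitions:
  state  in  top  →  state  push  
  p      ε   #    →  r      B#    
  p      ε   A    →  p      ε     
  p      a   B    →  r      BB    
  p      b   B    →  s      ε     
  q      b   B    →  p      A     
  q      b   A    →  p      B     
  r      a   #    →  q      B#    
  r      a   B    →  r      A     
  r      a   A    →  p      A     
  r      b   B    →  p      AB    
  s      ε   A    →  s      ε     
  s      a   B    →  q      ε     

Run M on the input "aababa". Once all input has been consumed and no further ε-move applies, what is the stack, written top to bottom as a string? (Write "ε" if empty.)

(p, aababa, #)
  ε-move, top #: go to r, push B# → (r, aababa, B#)
  read a, top B: go to r, push A → (r, ababa, A#)
  read a, top A: go to p, push A → (p, baba, A#)
  ε-move, top A: go to p, push ε → (p, baba, #)
  ε-move, top #: go to r, push B# → (r, baba, B#)
  read b, top B: go to p, push AB → (p, aba, AB#)
  ε-move, top A: go to p, push ε → (p, aba, B#)
  read a, top B: go to r, push BB → (r, ba, BB#)
  read b, top B: go to p, push AB → (p, a, ABB#)
  ε-move, top A: go to p, push ε → (p, a, BB#)
  read a, top B: go to r, push BB → (r, ε, BBB#)
All input consumed in state r with stack BBB#.

BBB#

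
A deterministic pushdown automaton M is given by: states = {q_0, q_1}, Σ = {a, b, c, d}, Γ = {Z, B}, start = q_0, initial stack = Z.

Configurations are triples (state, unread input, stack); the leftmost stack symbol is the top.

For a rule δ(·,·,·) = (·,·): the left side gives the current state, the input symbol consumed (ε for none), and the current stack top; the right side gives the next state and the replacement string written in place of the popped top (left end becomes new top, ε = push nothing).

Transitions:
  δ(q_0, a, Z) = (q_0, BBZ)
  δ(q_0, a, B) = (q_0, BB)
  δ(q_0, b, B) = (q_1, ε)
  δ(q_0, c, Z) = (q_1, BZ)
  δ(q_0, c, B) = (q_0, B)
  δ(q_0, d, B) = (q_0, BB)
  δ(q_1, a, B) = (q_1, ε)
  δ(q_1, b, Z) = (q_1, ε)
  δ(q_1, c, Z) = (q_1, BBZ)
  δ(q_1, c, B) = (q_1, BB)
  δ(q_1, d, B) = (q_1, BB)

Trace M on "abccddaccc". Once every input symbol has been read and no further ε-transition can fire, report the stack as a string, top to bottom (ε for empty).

(q_0, abccddaccc, Z)
  read a, top Z: go to q_0, push BBZ → (q_0, bccddaccc, BBZ)
  read b, top B: go to q_1, push ε → (q_1, ccddaccc, BZ)
  read c, top B: go to q_1, push BB → (q_1, cddaccc, BBZ)
  read c, top B: go to q_1, push BB → (q_1, ddaccc, BBBZ)
  read d, top B: go to q_1, push BB → (q_1, daccc, BBBBZ)
  read d, top B: go to q_1, push BB → (q_1, accc, BBBBBZ)
  read a, top B: go to q_1, push ε → (q_1, ccc, BBBBZ)
  read c, top B: go to q_1, push BB → (q_1, cc, BBBBBZ)
  read c, top B: go to q_1, push BB → (q_1, c, BBBBBBZ)
  read c, top B: go to q_1, push BB → (q_1, ε, BBBBBBBZ)
All input consumed in state q_1 with stack BBBBBBBZ.

BBBBBBBZ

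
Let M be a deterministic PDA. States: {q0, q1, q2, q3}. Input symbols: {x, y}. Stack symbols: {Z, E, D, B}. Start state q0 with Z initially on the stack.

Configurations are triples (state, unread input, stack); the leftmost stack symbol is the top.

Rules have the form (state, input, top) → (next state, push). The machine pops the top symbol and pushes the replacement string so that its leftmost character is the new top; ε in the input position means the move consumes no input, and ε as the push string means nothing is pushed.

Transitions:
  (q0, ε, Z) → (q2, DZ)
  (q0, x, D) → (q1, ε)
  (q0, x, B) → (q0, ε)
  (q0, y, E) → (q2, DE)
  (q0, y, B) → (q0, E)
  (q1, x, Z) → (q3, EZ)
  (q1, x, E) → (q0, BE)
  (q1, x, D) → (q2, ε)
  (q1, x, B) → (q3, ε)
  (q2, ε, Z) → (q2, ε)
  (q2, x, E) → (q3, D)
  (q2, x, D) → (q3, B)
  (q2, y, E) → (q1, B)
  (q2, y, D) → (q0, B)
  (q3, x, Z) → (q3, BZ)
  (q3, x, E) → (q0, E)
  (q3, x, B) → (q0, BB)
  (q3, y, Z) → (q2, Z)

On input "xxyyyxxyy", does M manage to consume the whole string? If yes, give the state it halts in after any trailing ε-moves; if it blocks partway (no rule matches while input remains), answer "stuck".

stuck

(q0, xxyyyxxyy, Z)
  ε-move, top Z: go to q2, push DZ → (q2, xxyyyxxyy, DZ)
  read x, top D: go to q3, push B → (q3, xyyyxxyy, BZ)
  read x, top B: go to q0, push BB → (q0, yyyxxyy, BBZ)
  read y, top B: go to q0, push E → (q0, yyxxyy, EBZ)
  read y, top E: go to q2, push DE → (q2, yxxyy, DEBZ)
  read y, top D: go to q0, push B → (q0, xxyy, BEBZ)
  read x, top B: go to q0, push ε → (q0, xyy, EBZ)
No transition for (q0, x, top E); M blocks with input xyy remaining.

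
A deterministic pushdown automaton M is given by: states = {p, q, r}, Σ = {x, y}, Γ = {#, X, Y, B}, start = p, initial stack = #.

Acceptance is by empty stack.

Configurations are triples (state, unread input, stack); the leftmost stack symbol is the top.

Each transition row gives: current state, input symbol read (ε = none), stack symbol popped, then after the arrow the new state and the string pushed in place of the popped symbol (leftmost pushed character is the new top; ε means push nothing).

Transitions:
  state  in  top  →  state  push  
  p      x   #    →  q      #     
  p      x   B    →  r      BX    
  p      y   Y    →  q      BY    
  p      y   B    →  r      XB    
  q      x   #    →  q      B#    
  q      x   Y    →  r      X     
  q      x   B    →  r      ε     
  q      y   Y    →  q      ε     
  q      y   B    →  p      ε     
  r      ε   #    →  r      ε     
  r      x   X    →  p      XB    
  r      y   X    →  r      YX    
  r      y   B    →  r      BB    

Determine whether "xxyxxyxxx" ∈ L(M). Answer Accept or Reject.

(p, xxyxxyxxx, #)
  read x, top #: go to q, push # → (q, xyxxyxxx, #)
  read x, top #: go to q, push B# → (q, yxxyxxx, B#)
  read y, top B: go to p, push ε → (p, xxyxxx, #)
  read x, top #: go to q, push # → (q, xyxxx, #)
  read x, top #: go to q, push B# → (q, yxxx, B#)
  read y, top B: go to p, push ε → (p, xxx, #)
  read x, top #: go to q, push # → (q, xx, #)
  read x, top #: go to q, push B# → (q, x, B#)
  read x, top B: go to r, push ε → (r, ε, #)
  ε-move, top #: go to r, push ε → (r, ε, ε)
All input consumed and the stack is empty.

Accept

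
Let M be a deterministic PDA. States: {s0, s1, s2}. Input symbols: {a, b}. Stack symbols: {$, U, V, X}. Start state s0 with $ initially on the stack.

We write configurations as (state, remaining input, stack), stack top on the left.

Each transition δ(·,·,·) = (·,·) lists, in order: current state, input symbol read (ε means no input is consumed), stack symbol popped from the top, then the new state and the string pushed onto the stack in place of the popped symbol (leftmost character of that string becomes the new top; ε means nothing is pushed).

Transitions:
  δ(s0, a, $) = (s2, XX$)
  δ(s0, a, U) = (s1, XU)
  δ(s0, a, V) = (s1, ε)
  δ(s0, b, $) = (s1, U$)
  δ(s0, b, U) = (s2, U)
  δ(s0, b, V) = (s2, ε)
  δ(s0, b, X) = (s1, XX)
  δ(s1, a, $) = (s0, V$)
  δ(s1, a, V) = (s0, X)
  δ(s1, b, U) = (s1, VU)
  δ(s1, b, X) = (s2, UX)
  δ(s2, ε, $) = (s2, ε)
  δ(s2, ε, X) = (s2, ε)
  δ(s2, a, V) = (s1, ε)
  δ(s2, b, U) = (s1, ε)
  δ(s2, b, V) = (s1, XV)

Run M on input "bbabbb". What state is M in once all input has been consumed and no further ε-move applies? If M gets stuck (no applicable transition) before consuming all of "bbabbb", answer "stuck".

s1

(s0, bbabbb, $)
  read b, top $: go to s1, push U$ → (s1, babbb, U$)
  read b, top U: go to s1, push VU → (s1, abbb, VU$)
  read a, top V: go to s0, push X → (s0, bbb, XU$)
  read b, top X: go to s1, push XX → (s1, bb, XXU$)
  read b, top X: go to s2, push UX → (s2, b, UXXU$)
  read b, top U: go to s1, push ε → (s1, ε, XXU$)
All input consumed; M is in state s1.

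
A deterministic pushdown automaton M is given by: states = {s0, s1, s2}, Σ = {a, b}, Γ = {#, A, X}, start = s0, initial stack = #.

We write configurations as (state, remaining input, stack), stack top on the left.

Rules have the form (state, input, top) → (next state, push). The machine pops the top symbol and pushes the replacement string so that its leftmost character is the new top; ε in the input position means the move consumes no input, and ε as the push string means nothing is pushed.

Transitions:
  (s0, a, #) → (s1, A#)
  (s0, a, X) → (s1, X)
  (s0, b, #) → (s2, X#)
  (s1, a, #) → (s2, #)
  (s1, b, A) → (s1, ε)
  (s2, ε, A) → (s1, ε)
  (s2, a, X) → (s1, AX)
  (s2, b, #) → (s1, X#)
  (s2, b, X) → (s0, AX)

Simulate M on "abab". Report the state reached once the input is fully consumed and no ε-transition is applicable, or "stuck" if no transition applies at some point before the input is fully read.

(s0, abab, #)
  read a, top #: go to s1, push A# → (s1, bab, A#)
  read b, top A: go to s1, push ε → (s1, ab, #)
  read a, top #: go to s2, push # → (s2, b, #)
  read b, top #: go to s1, push X# → (s1, ε, X#)
All input consumed; M is in state s1.

s1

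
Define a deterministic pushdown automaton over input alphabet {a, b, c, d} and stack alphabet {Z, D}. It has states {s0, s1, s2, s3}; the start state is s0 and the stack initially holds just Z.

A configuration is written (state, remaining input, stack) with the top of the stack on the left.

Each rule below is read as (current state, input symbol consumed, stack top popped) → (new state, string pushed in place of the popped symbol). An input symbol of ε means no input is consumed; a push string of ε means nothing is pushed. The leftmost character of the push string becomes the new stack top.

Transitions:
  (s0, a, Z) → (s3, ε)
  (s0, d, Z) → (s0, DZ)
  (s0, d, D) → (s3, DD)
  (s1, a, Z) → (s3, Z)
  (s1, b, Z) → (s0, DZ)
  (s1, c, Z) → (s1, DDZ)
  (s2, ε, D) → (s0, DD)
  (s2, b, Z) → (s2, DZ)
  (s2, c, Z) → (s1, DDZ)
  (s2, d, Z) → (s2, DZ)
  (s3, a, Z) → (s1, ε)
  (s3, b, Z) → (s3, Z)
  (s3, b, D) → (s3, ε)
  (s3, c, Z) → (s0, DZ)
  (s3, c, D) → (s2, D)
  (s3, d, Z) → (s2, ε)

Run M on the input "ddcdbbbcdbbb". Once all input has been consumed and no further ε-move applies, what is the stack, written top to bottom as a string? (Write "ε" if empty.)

(s0, ddcdbbbcdbbb, Z) ⊢ (s0, dcdbbbcdbbb, DZ) ⊢ (s3, cdbbbcdbbb, DDZ) ⊢ (s2, dbbbcdbbb, DDZ) ⊢ (s0, dbbbcdbbb, DDDZ) ⊢ (s3, bbbcdbbb, DDDDZ) ⊢ (s3, bbcdbbb, DDDZ) ⊢ (s3, bcdbbb, DDZ) ⊢ (s3, cdbbb, DZ) ⊢ (s2, dbbb, DZ) ⊢ (s0, dbbb, DDZ) ⊢ (s3, bbb, DDDZ) ⊢ (s3, bb, DDZ) ⊢ (s3, b, DZ) ⊢ (s3, ε, Z)
All input consumed in state s3 with stack Z.

Z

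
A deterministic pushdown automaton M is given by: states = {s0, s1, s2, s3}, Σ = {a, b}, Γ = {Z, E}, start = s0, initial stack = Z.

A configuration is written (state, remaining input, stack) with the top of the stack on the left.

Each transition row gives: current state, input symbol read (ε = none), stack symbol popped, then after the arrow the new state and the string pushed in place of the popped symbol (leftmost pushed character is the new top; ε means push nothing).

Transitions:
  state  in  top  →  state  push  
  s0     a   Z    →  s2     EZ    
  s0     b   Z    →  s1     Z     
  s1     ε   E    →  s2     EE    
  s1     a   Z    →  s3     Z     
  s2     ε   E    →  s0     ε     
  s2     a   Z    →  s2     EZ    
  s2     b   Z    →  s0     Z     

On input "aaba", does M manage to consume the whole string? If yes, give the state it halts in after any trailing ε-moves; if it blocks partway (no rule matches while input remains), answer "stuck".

(s0, aaba, Z)
  read a, top Z: go to s2, push EZ → (s2, aba, EZ)
  ε-move, top E: go to s0, push ε → (s0, aba, Z)
  read a, top Z: go to s2, push EZ → (s2, ba, EZ)
  ε-move, top E: go to s0, push ε → (s0, ba, Z)
  read b, top Z: go to s1, push Z → (s1, a, Z)
  read a, top Z: go to s3, push Z → (s3, ε, Z)
All input consumed; M is in state s3.

s3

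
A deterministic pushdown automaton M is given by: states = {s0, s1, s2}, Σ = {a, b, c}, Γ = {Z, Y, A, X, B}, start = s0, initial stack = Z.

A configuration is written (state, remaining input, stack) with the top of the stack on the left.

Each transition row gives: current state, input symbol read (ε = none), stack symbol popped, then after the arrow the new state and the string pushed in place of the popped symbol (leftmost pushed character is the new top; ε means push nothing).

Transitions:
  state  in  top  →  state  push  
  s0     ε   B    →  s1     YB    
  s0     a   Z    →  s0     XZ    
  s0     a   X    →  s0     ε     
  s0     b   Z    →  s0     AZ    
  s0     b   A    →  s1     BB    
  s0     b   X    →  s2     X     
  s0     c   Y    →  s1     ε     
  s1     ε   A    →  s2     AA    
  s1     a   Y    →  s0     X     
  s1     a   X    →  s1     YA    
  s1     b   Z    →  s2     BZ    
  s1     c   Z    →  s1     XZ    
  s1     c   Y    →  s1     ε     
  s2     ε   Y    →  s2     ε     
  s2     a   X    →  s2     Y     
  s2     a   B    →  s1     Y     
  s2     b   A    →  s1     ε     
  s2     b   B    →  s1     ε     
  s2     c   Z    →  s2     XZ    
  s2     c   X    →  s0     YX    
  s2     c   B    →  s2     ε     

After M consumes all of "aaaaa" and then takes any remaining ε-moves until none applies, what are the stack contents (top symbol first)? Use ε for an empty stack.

(s0, aaaaa, Z)
  read a, top Z: go to s0, push XZ → (s0, aaaa, XZ)
  read a, top X: go to s0, push ε → (s0, aaa, Z)
  read a, top Z: go to s0, push XZ → (s0, aa, XZ)
  read a, top X: go to s0, push ε → (s0, a, Z)
  read a, top Z: go to s0, push XZ → (s0, ε, XZ)
All input consumed in state s0 with stack XZ.

XZ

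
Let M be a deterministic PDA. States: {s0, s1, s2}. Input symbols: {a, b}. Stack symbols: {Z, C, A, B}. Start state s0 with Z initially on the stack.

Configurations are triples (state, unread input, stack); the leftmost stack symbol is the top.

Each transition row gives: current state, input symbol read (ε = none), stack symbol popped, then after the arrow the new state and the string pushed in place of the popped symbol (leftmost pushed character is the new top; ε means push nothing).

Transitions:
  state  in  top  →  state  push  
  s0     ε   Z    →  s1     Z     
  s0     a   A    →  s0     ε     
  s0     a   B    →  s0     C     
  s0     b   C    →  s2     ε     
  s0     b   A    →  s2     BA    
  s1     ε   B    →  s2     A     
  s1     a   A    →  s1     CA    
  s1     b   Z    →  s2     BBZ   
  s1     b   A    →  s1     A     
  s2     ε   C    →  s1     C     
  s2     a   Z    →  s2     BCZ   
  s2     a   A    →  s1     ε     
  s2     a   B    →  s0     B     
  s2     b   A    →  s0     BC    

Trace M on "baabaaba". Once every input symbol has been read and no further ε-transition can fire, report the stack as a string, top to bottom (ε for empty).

(s0, baabaaba, Z)
  ε-move, top Z: go to s1, push Z → (s1, baabaaba, Z)
  read b, top Z: go to s2, push BBZ → (s2, aabaaba, BBZ)
  read a, top B: go to s0, push B → (s0, abaaba, BBZ)
  read a, top B: go to s0, push C → (s0, baaba, CBZ)
  read b, top C: go to s2, push ε → (s2, aaba, BZ)
  read a, top B: go to s0, push B → (s0, aba, BZ)
  read a, top B: go to s0, push C → (s0, ba, CZ)
  read b, top C: go to s2, push ε → (s2, a, Z)
  read a, top Z: go to s2, push BCZ → (s2, ε, BCZ)
All input consumed in state s2 with stack BCZ.

BCZ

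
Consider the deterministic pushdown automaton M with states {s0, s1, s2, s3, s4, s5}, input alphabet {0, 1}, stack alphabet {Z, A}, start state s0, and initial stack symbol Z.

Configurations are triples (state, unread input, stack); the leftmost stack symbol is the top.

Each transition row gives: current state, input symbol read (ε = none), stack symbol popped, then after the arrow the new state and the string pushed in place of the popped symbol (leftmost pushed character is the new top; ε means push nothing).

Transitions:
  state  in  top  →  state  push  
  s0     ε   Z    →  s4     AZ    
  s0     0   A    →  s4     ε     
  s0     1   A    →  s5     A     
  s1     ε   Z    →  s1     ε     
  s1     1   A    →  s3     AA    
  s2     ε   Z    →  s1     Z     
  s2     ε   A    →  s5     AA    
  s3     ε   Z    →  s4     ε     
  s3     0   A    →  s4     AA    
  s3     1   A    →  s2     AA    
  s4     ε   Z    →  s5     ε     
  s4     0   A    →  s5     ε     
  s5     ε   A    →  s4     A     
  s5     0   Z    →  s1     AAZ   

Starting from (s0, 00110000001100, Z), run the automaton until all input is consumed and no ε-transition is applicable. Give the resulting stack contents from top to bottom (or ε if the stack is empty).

AAAZ

(s0, 00110000001100, Z)
  ε-move, top Z: go to s4, push AZ → (s4, 00110000001100, AZ)
  read 0, top A: go to s5, push ε → (s5, 0110000001100, Z)
  read 0, top Z: go to s1, push AAZ → (s1, 110000001100, AAZ)
  read 1, top A: go to s3, push AA → (s3, 10000001100, AAAZ)
  read 1, top A: go to s2, push AA → (s2, 0000001100, AAAAZ)
  ε-move, top A: go to s5, push AA → (s5, 0000001100, AAAAAZ)
  ε-move, top A: go to s4, push A → (s4, 0000001100, AAAAAZ)
  read 0, top A: go to s5, push ε → (s5, 000001100, AAAAZ)
  ε-move, top A: go to s4, push A → (s4, 000001100, AAAAZ)
  read 0, top A: go to s5, push ε → (s5, 00001100, AAAZ)
  ε-move, top A: go to s4, push A → (s4, 00001100, AAAZ)
  read 0, top A: go to s5, push ε → (s5, 0001100, AAZ)
  ε-move, top A: go to s4, push A → (s4, 0001100, AAZ)
  read 0, top A: go to s5, push ε → (s5, 001100, AZ)
  ε-move, top A: go to s4, push A → (s4, 001100, AZ)
  read 0, top A: go to s5, push ε → (s5, 01100, Z)
  read 0, top Z: go to s1, push AAZ → (s1, 1100, AAZ)
  read 1, top A: go to s3, push AA → (s3, 100, AAAZ)
  read 1, top A: go to s2, push AA → (s2, 00, AAAAZ)
  ε-move, top A: go to s5, push AA → (s5, 00, AAAAAZ)
  ε-move, top A: go to s4, push A → (s4, 00, AAAAAZ)
  read 0, top A: go to s5, push ε → (s5, 0, AAAAZ)
  ε-move, top A: go to s4, push A → (s4, 0, AAAAZ)
  read 0, top A: go to s5, push ε → (s5, ε, AAAZ)
  ε-move, top A: go to s4, push A → (s4, ε, AAAZ)
All input consumed in state s4 with stack AAAZ.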